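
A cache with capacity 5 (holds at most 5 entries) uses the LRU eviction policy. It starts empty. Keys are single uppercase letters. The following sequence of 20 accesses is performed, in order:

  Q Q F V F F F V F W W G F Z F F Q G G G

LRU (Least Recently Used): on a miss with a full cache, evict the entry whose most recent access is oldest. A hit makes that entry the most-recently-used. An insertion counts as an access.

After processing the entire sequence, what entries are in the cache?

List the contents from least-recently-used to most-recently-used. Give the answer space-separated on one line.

LRU simulation (capacity=5):
  1. access Q: MISS. Cache (LRU->MRU): [Q]
  2. access Q: HIT. Cache (LRU->MRU): [Q]
  3. access F: MISS. Cache (LRU->MRU): [Q F]
  4. access V: MISS. Cache (LRU->MRU): [Q F V]
  5. access F: HIT. Cache (LRU->MRU): [Q V F]
  6. access F: HIT. Cache (LRU->MRU): [Q V F]
  7. access F: HIT. Cache (LRU->MRU): [Q V F]
  8. access V: HIT. Cache (LRU->MRU): [Q F V]
  9. access F: HIT. Cache (LRU->MRU): [Q V F]
  10. access W: MISS. Cache (LRU->MRU): [Q V F W]
  11. access W: HIT. Cache (LRU->MRU): [Q V F W]
  12. access G: MISS. Cache (LRU->MRU): [Q V F W G]
  13. access F: HIT. Cache (LRU->MRU): [Q V W G F]
  14. access Z: MISS, evict Q. Cache (LRU->MRU): [V W G F Z]
  15. access F: HIT. Cache (LRU->MRU): [V W G Z F]
  16. access F: HIT. Cache (LRU->MRU): [V W G Z F]
  17. access Q: MISS, evict V. Cache (LRU->MRU): [W G Z F Q]
  18. access G: HIT. Cache (LRU->MRU): [W Z F Q G]
  19. access G: HIT. Cache (LRU->MRU): [W Z F Q G]
  20. access G: HIT. Cache (LRU->MRU): [W Z F Q G]
Total: 13 hits, 7 misses, 2 evictions

Answer: W Z F Q G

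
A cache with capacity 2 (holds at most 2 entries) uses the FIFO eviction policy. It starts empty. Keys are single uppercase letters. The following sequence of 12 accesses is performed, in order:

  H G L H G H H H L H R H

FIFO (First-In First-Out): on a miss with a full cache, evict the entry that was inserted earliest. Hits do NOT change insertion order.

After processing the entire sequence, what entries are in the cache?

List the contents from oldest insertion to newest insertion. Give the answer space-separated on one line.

Answer: H R

Derivation:
FIFO simulation (capacity=2):
  1. access H: MISS. Cache (old->new): [H]
  2. access G: MISS. Cache (old->new): [H G]
  3. access L: MISS, evict H. Cache (old->new): [G L]
  4. access H: MISS, evict G. Cache (old->new): [L H]
  5. access G: MISS, evict L. Cache (old->new): [H G]
  6. access H: HIT. Cache (old->new): [H G]
  7. access H: HIT. Cache (old->new): [H G]
  8. access H: HIT. Cache (old->new): [H G]
  9. access L: MISS, evict H. Cache (old->new): [G L]
  10. access H: MISS, evict G. Cache (old->new): [L H]
  11. access R: MISS, evict L. Cache (old->new): [H R]
  12. access H: HIT. Cache (old->new): [H R]
Total: 4 hits, 8 misses, 6 evictions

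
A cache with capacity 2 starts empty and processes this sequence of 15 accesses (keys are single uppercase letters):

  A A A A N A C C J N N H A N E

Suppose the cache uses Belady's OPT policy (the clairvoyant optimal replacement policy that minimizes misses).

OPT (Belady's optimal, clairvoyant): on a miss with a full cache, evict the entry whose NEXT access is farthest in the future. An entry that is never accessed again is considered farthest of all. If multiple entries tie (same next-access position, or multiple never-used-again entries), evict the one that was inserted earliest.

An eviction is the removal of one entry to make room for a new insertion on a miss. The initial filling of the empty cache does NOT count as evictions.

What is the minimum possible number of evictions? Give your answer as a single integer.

Answer: 5

Derivation:
OPT (Belady) simulation (capacity=2):
  1. access A: MISS. Cache: [A]
  2. access A: HIT. Next use of A: step 3. Cache: [A]
  3. access A: HIT. Next use of A: step 4. Cache: [A]
  4. access A: HIT. Next use of A: step 6. Cache: [A]
  5. access N: MISS. Cache: [A N]
  6. access A: HIT. Next use of A: step 13. Cache: [A N]
  7. access C: MISS, evict A (next use: step 13). Cache: [N C]
  8. access C: HIT. Next use of C: never. Cache: [N C]
  9. access J: MISS, evict C (next use: never). Cache: [N J]
  10. access N: HIT. Next use of N: step 11. Cache: [N J]
  11. access N: HIT. Next use of N: step 14. Cache: [N J]
  12. access H: MISS, evict J (next use: never). Cache: [N H]
  13. access A: MISS, evict H (next use: never). Cache: [N A]
  14. access N: HIT. Next use of N: never. Cache: [N A]
  15. access E: MISS, evict N (next use: never). Cache: [A E]
Total: 8 hits, 7 misses, 5 evictions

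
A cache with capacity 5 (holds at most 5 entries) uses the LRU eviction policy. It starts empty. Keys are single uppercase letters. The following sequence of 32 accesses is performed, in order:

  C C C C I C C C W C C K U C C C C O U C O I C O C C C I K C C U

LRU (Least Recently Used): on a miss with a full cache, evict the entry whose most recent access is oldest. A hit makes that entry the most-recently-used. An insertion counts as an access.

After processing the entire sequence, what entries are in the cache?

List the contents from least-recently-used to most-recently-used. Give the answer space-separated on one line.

LRU simulation (capacity=5):
  1. access C: MISS. Cache (LRU->MRU): [C]
  2. access C: HIT. Cache (LRU->MRU): [C]
  3. access C: HIT. Cache (LRU->MRU): [C]
  4. access C: HIT. Cache (LRU->MRU): [C]
  5. access I: MISS. Cache (LRU->MRU): [C I]
  6. access C: HIT. Cache (LRU->MRU): [I C]
  7. access C: HIT. Cache (LRU->MRU): [I C]
  8. access C: HIT. Cache (LRU->MRU): [I C]
  9. access W: MISS. Cache (LRU->MRU): [I C W]
  10. access C: HIT. Cache (LRU->MRU): [I W C]
  11. access C: HIT. Cache (LRU->MRU): [I W C]
  12. access K: MISS. Cache (LRU->MRU): [I W C K]
  13. access U: MISS. Cache (LRU->MRU): [I W C K U]
  14. access C: HIT. Cache (LRU->MRU): [I W K U C]
  15. access C: HIT. Cache (LRU->MRU): [I W K U C]
  16. access C: HIT. Cache (LRU->MRU): [I W K U C]
  17. access C: HIT. Cache (LRU->MRU): [I W K U C]
  18. access O: MISS, evict I. Cache (LRU->MRU): [W K U C O]
  19. access U: HIT. Cache (LRU->MRU): [W K C O U]
  20. access C: HIT. Cache (LRU->MRU): [W K O U C]
  21. access O: HIT. Cache (LRU->MRU): [W K U C O]
  22. access I: MISS, evict W. Cache (LRU->MRU): [K U C O I]
  23. access C: HIT. Cache (LRU->MRU): [K U O I C]
  24. access O: HIT. Cache (LRU->MRU): [K U I C O]
  25. access C: HIT. Cache (LRU->MRU): [K U I O C]
  26. access C: HIT. Cache (LRU->MRU): [K U I O C]
  27. access C: HIT. Cache (LRU->MRU): [K U I O C]
  28. access I: HIT. Cache (LRU->MRU): [K U O C I]
  29. access K: HIT. Cache (LRU->MRU): [U O C I K]
  30. access C: HIT. Cache (LRU->MRU): [U O I K C]
  31. access C: HIT. Cache (LRU->MRU): [U O I K C]
  32. access U: HIT. Cache (LRU->MRU): [O I K C U]
Total: 25 hits, 7 misses, 2 evictions

Answer: O I K C U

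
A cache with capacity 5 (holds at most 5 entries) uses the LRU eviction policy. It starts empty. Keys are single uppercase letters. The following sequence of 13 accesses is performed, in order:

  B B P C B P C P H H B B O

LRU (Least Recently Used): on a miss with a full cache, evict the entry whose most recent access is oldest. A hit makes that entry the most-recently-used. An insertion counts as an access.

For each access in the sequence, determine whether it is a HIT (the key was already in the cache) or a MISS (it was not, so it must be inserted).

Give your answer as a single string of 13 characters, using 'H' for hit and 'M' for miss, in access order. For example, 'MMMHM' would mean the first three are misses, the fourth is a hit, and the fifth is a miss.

LRU simulation (capacity=5):
  1. access B: MISS. Cache (LRU->MRU): [B]
  2. access B: HIT. Cache (LRU->MRU): [B]
  3. access P: MISS. Cache (LRU->MRU): [B P]
  4. access C: MISS. Cache (LRU->MRU): [B P C]
  5. access B: HIT. Cache (LRU->MRU): [P C B]
  6. access P: HIT. Cache (LRU->MRU): [C B P]
  7. access C: HIT. Cache (LRU->MRU): [B P C]
  8. access P: HIT. Cache (LRU->MRU): [B C P]
  9. access H: MISS. Cache (LRU->MRU): [B C P H]
  10. access H: HIT. Cache (LRU->MRU): [B C P H]
  11. access B: HIT. Cache (LRU->MRU): [C P H B]
  12. access B: HIT. Cache (LRU->MRU): [C P H B]
  13. access O: MISS. Cache (LRU->MRU): [C P H B O]
Total: 8 hits, 5 misses, 0 evictions

Answer: MHMMHHHHMHHHM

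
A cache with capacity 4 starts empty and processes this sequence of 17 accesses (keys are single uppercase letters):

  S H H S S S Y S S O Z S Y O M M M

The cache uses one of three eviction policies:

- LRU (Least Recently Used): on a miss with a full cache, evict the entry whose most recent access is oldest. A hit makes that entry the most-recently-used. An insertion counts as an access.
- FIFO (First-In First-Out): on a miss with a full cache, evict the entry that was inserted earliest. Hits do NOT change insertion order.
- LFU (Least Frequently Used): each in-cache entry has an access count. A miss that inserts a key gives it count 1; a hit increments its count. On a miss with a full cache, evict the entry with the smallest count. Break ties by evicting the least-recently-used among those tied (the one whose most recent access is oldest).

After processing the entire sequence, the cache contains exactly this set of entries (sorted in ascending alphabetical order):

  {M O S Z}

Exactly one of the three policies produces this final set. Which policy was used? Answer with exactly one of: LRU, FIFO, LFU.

Answer: FIFO

Derivation:
Simulating under each policy and comparing final sets:
  LRU: final set = {M O S Y} -> differs
  FIFO: final set = {M O S Z} -> MATCHES target
  LFU: final set = {H M O S} -> differs
Only FIFO produces the target set.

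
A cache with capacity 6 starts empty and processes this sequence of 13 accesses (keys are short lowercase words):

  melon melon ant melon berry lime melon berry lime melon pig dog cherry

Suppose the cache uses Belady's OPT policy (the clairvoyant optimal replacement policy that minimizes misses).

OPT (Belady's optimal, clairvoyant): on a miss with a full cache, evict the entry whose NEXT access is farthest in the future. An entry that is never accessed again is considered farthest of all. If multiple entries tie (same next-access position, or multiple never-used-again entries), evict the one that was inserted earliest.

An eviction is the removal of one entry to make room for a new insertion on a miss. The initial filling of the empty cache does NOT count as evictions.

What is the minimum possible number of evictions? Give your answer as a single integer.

OPT (Belady) simulation (capacity=6):
  1. access melon: MISS. Cache: [melon]
  2. access melon: HIT. Next use of melon: step 4. Cache: [melon]
  3. access ant: MISS. Cache: [melon ant]
  4. access melon: HIT. Next use of melon: step 7. Cache: [melon ant]
  5. access berry: MISS. Cache: [melon ant berry]
  6. access lime: MISS. Cache: [melon ant berry lime]
  7. access melon: HIT. Next use of melon: step 10. Cache: [melon ant berry lime]
  8. access berry: HIT. Next use of berry: never. Cache: [melon ant berry lime]
  9. access lime: HIT. Next use of lime: never. Cache: [melon ant berry lime]
  10. access melon: HIT. Next use of melon: never. Cache: [melon ant berry lime]
  11. access pig: MISS. Cache: [melon ant berry lime pig]
  12. access dog: MISS. Cache: [melon ant berry lime pig dog]
  13. access cherry: MISS, evict melon (next use: never). Cache: [ant berry lime pig dog cherry]
Total: 6 hits, 7 misses, 1 evictions

Answer: 1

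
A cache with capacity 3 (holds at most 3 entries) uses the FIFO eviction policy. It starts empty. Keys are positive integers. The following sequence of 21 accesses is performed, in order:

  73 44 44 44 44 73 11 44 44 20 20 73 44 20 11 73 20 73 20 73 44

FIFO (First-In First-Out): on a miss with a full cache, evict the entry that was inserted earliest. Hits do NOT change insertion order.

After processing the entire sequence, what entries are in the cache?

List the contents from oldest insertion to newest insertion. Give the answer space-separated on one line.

FIFO simulation (capacity=3):
  1. access 73: MISS. Cache (old->new): [73]
  2. access 44: MISS. Cache (old->new): [73 44]
  3. access 44: HIT. Cache (old->new): [73 44]
  4. access 44: HIT. Cache (old->new): [73 44]
  5. access 44: HIT. Cache (old->new): [73 44]
  6. access 73: HIT. Cache (old->new): [73 44]
  7. access 11: MISS. Cache (old->new): [73 44 11]
  8. access 44: HIT. Cache (old->new): [73 44 11]
  9. access 44: HIT. Cache (old->new): [73 44 11]
  10. access 20: MISS, evict 73. Cache (old->new): [44 11 20]
  11. access 20: HIT. Cache (old->new): [44 11 20]
  12. access 73: MISS, evict 44. Cache (old->new): [11 20 73]
  13. access 44: MISS, evict 11. Cache (old->new): [20 73 44]
  14. access 20: HIT. Cache (old->new): [20 73 44]
  15. access 11: MISS, evict 20. Cache (old->new): [73 44 11]
  16. access 73: HIT. Cache (old->new): [73 44 11]
  17. access 20: MISS, evict 73. Cache (old->new): [44 11 20]
  18. access 73: MISS, evict 44. Cache (old->new): [11 20 73]
  19. access 20: HIT. Cache (old->new): [11 20 73]
  20. access 73: HIT. Cache (old->new): [11 20 73]
  21. access 44: MISS, evict 11. Cache (old->new): [20 73 44]
Total: 11 hits, 10 misses, 7 evictions

Answer: 20 73 44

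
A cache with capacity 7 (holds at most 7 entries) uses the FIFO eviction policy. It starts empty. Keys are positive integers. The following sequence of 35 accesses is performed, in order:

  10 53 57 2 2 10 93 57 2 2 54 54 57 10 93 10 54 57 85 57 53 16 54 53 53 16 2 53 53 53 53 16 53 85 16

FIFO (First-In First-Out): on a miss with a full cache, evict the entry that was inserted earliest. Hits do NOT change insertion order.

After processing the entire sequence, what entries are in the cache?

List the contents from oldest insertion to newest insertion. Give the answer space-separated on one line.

FIFO simulation (capacity=7):
  1. access 10: MISS. Cache (old->new): [10]
  2. access 53: MISS. Cache (old->new): [10 53]
  3. access 57: MISS. Cache (old->new): [10 53 57]
  4. access 2: MISS. Cache (old->new): [10 53 57 2]
  5. access 2: HIT. Cache (old->new): [10 53 57 2]
  6. access 10: HIT. Cache (old->new): [10 53 57 2]
  7. access 93: MISS. Cache (old->new): [10 53 57 2 93]
  8. access 57: HIT. Cache (old->new): [10 53 57 2 93]
  9. access 2: HIT. Cache (old->new): [10 53 57 2 93]
  10. access 2: HIT. Cache (old->new): [10 53 57 2 93]
  11. access 54: MISS. Cache (old->new): [10 53 57 2 93 54]
  12. access 54: HIT. Cache (old->new): [10 53 57 2 93 54]
  13. access 57: HIT. Cache (old->new): [10 53 57 2 93 54]
  14. access 10: HIT. Cache (old->new): [10 53 57 2 93 54]
  15. access 93: HIT. Cache (old->new): [10 53 57 2 93 54]
  16. access 10: HIT. Cache (old->new): [10 53 57 2 93 54]
  17. access 54: HIT. Cache (old->new): [10 53 57 2 93 54]
  18. access 57: HIT. Cache (old->new): [10 53 57 2 93 54]
  19. access 85: MISS. Cache (old->new): [10 53 57 2 93 54 85]
  20. access 57: HIT. Cache (old->new): [10 53 57 2 93 54 85]
  21. access 53: HIT. Cache (old->new): [10 53 57 2 93 54 85]
  22. access 16: MISS, evict 10. Cache (old->new): [53 57 2 93 54 85 16]
  23. access 54: HIT. Cache (old->new): [53 57 2 93 54 85 16]
  24. access 53: HIT. Cache (old->new): [53 57 2 93 54 85 16]
  25. access 53: HIT. Cache (old->new): [53 57 2 93 54 85 16]
  26. access 16: HIT. Cache (old->new): [53 57 2 93 54 85 16]
  27. access 2: HIT. Cache (old->new): [53 57 2 93 54 85 16]
  28. access 53: HIT. Cache (old->new): [53 57 2 93 54 85 16]
  29. access 53: HIT. Cache (old->new): [53 57 2 93 54 85 16]
  30. access 53: HIT. Cache (old->new): [53 57 2 93 54 85 16]
  31. access 53: HIT. Cache (old->new): [53 57 2 93 54 85 16]
  32. access 16: HIT. Cache (old->new): [53 57 2 93 54 85 16]
  33. access 53: HIT. Cache (old->new): [53 57 2 93 54 85 16]
  34. access 85: HIT. Cache (old->new): [53 57 2 93 54 85 16]
  35. access 16: HIT. Cache (old->new): [53 57 2 93 54 85 16]
Total: 27 hits, 8 misses, 1 evictions

Answer: 53 57 2 93 54 85 16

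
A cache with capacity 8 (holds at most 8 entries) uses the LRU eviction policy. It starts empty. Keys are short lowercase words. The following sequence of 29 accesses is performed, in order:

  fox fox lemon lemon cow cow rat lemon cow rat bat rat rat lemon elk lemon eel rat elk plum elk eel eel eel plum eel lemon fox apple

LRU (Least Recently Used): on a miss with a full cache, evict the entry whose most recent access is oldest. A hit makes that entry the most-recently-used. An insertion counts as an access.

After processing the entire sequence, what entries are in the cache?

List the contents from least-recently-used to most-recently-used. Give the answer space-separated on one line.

Answer: bat rat elk plum eel lemon fox apple

Derivation:
LRU simulation (capacity=8):
  1. access fox: MISS. Cache (LRU->MRU): [fox]
  2. access fox: HIT. Cache (LRU->MRU): [fox]
  3. access lemon: MISS. Cache (LRU->MRU): [fox lemon]
  4. access lemon: HIT. Cache (LRU->MRU): [fox lemon]
  5. access cow: MISS. Cache (LRU->MRU): [fox lemon cow]
  6. access cow: HIT. Cache (LRU->MRU): [fox lemon cow]
  7. access rat: MISS. Cache (LRU->MRU): [fox lemon cow rat]
  8. access lemon: HIT. Cache (LRU->MRU): [fox cow rat lemon]
  9. access cow: HIT. Cache (LRU->MRU): [fox rat lemon cow]
  10. access rat: HIT. Cache (LRU->MRU): [fox lemon cow rat]
  11. access bat: MISS. Cache (LRU->MRU): [fox lemon cow rat bat]
  12. access rat: HIT. Cache (LRU->MRU): [fox lemon cow bat rat]
  13. access rat: HIT. Cache (LRU->MRU): [fox lemon cow bat rat]
  14. access lemon: HIT. Cache (LRU->MRU): [fox cow bat rat lemon]
  15. access elk: MISS. Cache (LRU->MRU): [fox cow bat rat lemon elk]
  16. access lemon: HIT. Cache (LRU->MRU): [fox cow bat rat elk lemon]
  17. access eel: MISS. Cache (LRU->MRU): [fox cow bat rat elk lemon eel]
  18. access rat: HIT. Cache (LRU->MRU): [fox cow bat elk lemon eel rat]
  19. access elk: HIT. Cache (LRU->MRU): [fox cow bat lemon eel rat elk]
  20. access plum: MISS. Cache (LRU->MRU): [fox cow bat lemon eel rat elk plum]
  21. access elk: HIT. Cache (LRU->MRU): [fox cow bat lemon eel rat plum elk]
  22. access eel: HIT. Cache (LRU->MRU): [fox cow bat lemon rat plum elk eel]
  23. access eel: HIT. Cache (LRU->MRU): [fox cow bat lemon rat plum elk eel]
  24. access eel: HIT. Cache (LRU->MRU): [fox cow bat lemon rat plum elk eel]
  25. access plum: HIT. Cache (LRU->MRU): [fox cow bat lemon rat elk eel plum]
  26. access eel: HIT. Cache (LRU->MRU): [fox cow bat lemon rat elk plum eel]
  27. access lemon: HIT. Cache (LRU->MRU): [fox cow bat rat elk plum eel lemon]
  28. access fox: HIT. Cache (LRU->MRU): [cow bat rat elk plum eel lemon fox]
  29. access apple: MISS, evict cow. Cache (LRU->MRU): [bat rat elk plum eel lemon fox apple]
Total: 20 hits, 9 misses, 1 evictions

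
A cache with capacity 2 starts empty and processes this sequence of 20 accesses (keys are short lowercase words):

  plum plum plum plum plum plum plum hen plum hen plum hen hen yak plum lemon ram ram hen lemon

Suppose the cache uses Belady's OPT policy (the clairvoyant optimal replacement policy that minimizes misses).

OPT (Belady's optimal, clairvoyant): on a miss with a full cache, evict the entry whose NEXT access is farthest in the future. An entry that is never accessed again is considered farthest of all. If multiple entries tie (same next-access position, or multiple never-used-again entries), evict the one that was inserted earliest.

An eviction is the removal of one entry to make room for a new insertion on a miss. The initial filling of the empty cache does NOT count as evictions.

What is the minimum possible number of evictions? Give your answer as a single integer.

OPT (Belady) simulation (capacity=2):
  1. access plum: MISS. Cache: [plum]
  2. access plum: HIT. Next use of plum: step 3. Cache: [plum]
  3. access plum: HIT. Next use of plum: step 4. Cache: [plum]
  4. access plum: HIT. Next use of plum: step 5. Cache: [plum]
  5. access plum: HIT. Next use of plum: step 6. Cache: [plum]
  6. access plum: HIT. Next use of plum: step 7. Cache: [plum]
  7. access plum: HIT. Next use of plum: step 9. Cache: [plum]
  8. access hen: MISS. Cache: [plum hen]
  9. access plum: HIT. Next use of plum: step 11. Cache: [plum hen]
  10. access hen: HIT. Next use of hen: step 12. Cache: [plum hen]
  11. access plum: HIT. Next use of plum: step 15. Cache: [plum hen]
  12. access hen: HIT. Next use of hen: step 13. Cache: [plum hen]
  13. access hen: HIT. Next use of hen: step 19. Cache: [plum hen]
  14. access yak: MISS, evict hen (next use: step 19). Cache: [plum yak]
  15. access plum: HIT. Next use of plum: never. Cache: [plum yak]
  16. access lemon: MISS, evict plum (next use: never). Cache: [yak lemon]
  17. access ram: MISS, evict yak (next use: never). Cache: [lemon ram]
  18. access ram: HIT. Next use of ram: never. Cache: [lemon ram]
  19. access hen: MISS, evict ram (next use: never). Cache: [lemon hen]
  20. access lemon: HIT. Next use of lemon: never. Cache: [lemon hen]
Total: 14 hits, 6 misses, 4 evictions

Answer: 4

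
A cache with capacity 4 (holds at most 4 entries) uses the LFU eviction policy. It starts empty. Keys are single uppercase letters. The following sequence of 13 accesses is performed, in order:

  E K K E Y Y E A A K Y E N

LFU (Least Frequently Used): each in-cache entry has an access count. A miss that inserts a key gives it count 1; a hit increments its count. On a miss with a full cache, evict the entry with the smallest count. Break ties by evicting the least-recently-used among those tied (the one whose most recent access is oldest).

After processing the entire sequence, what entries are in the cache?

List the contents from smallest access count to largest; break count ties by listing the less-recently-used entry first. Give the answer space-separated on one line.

Answer: N K Y E

Derivation:
LFU simulation (capacity=4):
  1. access E: MISS. Cache: [E(c=1)]
  2. access K: MISS. Cache: [E(c=1) K(c=1)]
  3. access K: HIT, count now 2. Cache: [E(c=1) K(c=2)]
  4. access E: HIT, count now 2. Cache: [K(c=2) E(c=2)]
  5. access Y: MISS. Cache: [Y(c=1) K(c=2) E(c=2)]
  6. access Y: HIT, count now 2. Cache: [K(c=2) E(c=2) Y(c=2)]
  7. access E: HIT, count now 3. Cache: [K(c=2) Y(c=2) E(c=3)]
  8. access A: MISS. Cache: [A(c=1) K(c=2) Y(c=2) E(c=3)]
  9. access A: HIT, count now 2. Cache: [K(c=2) Y(c=2) A(c=2) E(c=3)]
  10. access K: HIT, count now 3. Cache: [Y(c=2) A(c=2) E(c=3) K(c=3)]
  11. access Y: HIT, count now 3. Cache: [A(c=2) E(c=3) K(c=3) Y(c=3)]
  12. access E: HIT, count now 4. Cache: [A(c=2) K(c=3) Y(c=3) E(c=4)]
  13. access N: MISS, evict A(c=2). Cache: [N(c=1) K(c=3) Y(c=3) E(c=4)]
Total: 8 hits, 5 misses, 1 evictions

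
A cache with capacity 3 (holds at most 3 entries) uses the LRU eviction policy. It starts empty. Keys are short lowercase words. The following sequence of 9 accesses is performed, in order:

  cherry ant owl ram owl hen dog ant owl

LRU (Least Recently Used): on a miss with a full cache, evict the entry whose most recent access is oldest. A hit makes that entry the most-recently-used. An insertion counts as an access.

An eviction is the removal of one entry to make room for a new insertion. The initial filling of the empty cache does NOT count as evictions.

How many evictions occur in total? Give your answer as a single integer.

Answer: 5

Derivation:
LRU simulation (capacity=3):
  1. access cherry: MISS. Cache (LRU->MRU): [cherry]
  2. access ant: MISS. Cache (LRU->MRU): [cherry ant]
  3. access owl: MISS. Cache (LRU->MRU): [cherry ant owl]
  4. access ram: MISS, evict cherry. Cache (LRU->MRU): [ant owl ram]
  5. access owl: HIT. Cache (LRU->MRU): [ant ram owl]
  6. access hen: MISS, evict ant. Cache (LRU->MRU): [ram owl hen]
  7. access dog: MISS, evict ram. Cache (LRU->MRU): [owl hen dog]
  8. access ant: MISS, evict owl. Cache (LRU->MRU): [hen dog ant]
  9. access owl: MISS, evict hen. Cache (LRU->MRU): [dog ant owl]
Total: 1 hits, 8 misses, 5 evictions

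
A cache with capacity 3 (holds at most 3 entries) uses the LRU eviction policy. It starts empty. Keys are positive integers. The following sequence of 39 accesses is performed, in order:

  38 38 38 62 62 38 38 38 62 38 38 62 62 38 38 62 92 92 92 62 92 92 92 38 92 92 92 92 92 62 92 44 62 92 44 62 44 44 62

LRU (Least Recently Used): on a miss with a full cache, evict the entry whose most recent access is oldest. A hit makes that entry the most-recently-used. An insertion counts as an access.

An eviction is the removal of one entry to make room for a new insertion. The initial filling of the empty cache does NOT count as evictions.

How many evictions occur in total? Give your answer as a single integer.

LRU simulation (capacity=3):
  1. access 38: MISS. Cache (LRU->MRU): [38]
  2. access 38: HIT. Cache (LRU->MRU): [38]
  3. access 38: HIT. Cache (LRU->MRU): [38]
  4. access 62: MISS. Cache (LRU->MRU): [38 62]
  5. access 62: HIT. Cache (LRU->MRU): [38 62]
  6. access 38: HIT. Cache (LRU->MRU): [62 38]
  7. access 38: HIT. Cache (LRU->MRU): [62 38]
  8. access 38: HIT. Cache (LRU->MRU): [62 38]
  9. access 62: HIT. Cache (LRU->MRU): [38 62]
  10. access 38: HIT. Cache (LRU->MRU): [62 38]
  11. access 38: HIT. Cache (LRU->MRU): [62 38]
  12. access 62: HIT. Cache (LRU->MRU): [38 62]
  13. access 62: HIT. Cache (LRU->MRU): [38 62]
  14. access 38: HIT. Cache (LRU->MRU): [62 38]
  15. access 38: HIT. Cache (LRU->MRU): [62 38]
  16. access 62: HIT. Cache (LRU->MRU): [38 62]
  17. access 92: MISS. Cache (LRU->MRU): [38 62 92]
  18. access 92: HIT. Cache (LRU->MRU): [38 62 92]
  19. access 92: HIT. Cache (LRU->MRU): [38 62 92]
  20. access 62: HIT. Cache (LRU->MRU): [38 92 62]
  21. access 92: HIT. Cache (LRU->MRU): [38 62 92]
  22. access 92: HIT. Cache (LRU->MRU): [38 62 92]
  23. access 92: HIT. Cache (LRU->MRU): [38 62 92]
  24. access 38: HIT. Cache (LRU->MRU): [62 92 38]
  25. access 92: HIT. Cache (LRU->MRU): [62 38 92]
  26. access 92: HIT. Cache (LRU->MRU): [62 38 92]
  27. access 92: HIT. Cache (LRU->MRU): [62 38 92]
  28. access 92: HIT. Cache (LRU->MRU): [62 38 92]
  29. access 92: HIT. Cache (LRU->MRU): [62 38 92]
  30. access 62: HIT. Cache (LRU->MRU): [38 92 62]
  31. access 92: HIT. Cache (LRU->MRU): [38 62 92]
  32. access 44: MISS, evict 38. Cache (LRU->MRU): [62 92 44]
  33. access 62: HIT. Cache (LRU->MRU): [92 44 62]
  34. access 92: HIT. Cache (LRU->MRU): [44 62 92]
  35. access 44: HIT. Cache (LRU->MRU): [62 92 44]
  36. access 62: HIT. Cache (LRU->MRU): [92 44 62]
  37. access 44: HIT. Cache (LRU->MRU): [92 62 44]
  38. access 44: HIT. Cache (LRU->MRU): [92 62 44]
  39. access 62: HIT. Cache (LRU->MRU): [92 44 62]
Total: 35 hits, 4 misses, 1 evictions

Answer: 1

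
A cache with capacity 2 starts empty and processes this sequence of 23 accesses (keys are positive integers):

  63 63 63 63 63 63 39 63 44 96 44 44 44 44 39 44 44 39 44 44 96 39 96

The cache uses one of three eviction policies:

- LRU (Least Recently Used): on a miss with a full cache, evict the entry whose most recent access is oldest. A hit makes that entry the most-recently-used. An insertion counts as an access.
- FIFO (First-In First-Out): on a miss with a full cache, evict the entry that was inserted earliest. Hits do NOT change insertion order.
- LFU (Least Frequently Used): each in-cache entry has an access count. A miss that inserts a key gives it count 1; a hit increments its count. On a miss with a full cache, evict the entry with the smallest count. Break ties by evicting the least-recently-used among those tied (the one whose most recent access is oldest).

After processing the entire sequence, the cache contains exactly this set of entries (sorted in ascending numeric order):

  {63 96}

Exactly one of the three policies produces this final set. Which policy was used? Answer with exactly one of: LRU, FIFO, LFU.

Simulating under each policy and comparing final sets:
  LRU: final set = {39 96} -> differs
  FIFO: final set = {39 96} -> differs
  LFU: final set = {63 96} -> MATCHES target
Only LFU produces the target set.

Answer: LFU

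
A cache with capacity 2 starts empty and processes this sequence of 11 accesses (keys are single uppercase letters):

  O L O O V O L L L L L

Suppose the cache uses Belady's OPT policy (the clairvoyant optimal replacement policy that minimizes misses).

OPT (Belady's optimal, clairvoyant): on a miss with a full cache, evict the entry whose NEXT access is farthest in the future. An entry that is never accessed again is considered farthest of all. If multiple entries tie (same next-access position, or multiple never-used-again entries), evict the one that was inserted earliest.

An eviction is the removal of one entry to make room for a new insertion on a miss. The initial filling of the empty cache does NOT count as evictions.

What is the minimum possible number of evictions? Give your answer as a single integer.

Answer: 2

Derivation:
OPT (Belady) simulation (capacity=2):
  1. access O: MISS. Cache: [O]
  2. access L: MISS. Cache: [O L]
  3. access O: HIT. Next use of O: step 4. Cache: [O L]
  4. access O: HIT. Next use of O: step 6. Cache: [O L]
  5. access V: MISS, evict L (next use: step 7). Cache: [O V]
  6. access O: HIT. Next use of O: never. Cache: [O V]
  7. access L: MISS, evict O (next use: never). Cache: [V L]
  8. access L: HIT. Next use of L: step 9. Cache: [V L]
  9. access L: HIT. Next use of L: step 10. Cache: [V L]
  10. access L: HIT. Next use of L: step 11. Cache: [V L]
  11. access L: HIT. Next use of L: never. Cache: [V L]
Total: 7 hits, 4 misses, 2 evictions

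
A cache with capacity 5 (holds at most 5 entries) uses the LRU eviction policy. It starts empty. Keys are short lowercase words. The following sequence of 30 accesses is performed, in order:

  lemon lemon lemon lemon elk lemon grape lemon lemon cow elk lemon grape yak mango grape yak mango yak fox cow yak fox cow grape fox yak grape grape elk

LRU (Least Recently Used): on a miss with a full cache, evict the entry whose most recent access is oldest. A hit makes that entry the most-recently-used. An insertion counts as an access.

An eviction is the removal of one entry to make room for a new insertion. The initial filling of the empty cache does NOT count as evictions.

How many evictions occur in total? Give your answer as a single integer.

LRU simulation (capacity=5):
  1. access lemon: MISS. Cache (LRU->MRU): [lemon]
  2. access lemon: HIT. Cache (LRU->MRU): [lemon]
  3. access lemon: HIT. Cache (LRU->MRU): [lemon]
  4. access lemon: HIT. Cache (LRU->MRU): [lemon]
  5. access elk: MISS. Cache (LRU->MRU): [lemon elk]
  6. access lemon: HIT. Cache (LRU->MRU): [elk lemon]
  7. access grape: MISS. Cache (LRU->MRU): [elk lemon grape]
  8. access lemon: HIT. Cache (LRU->MRU): [elk grape lemon]
  9. access lemon: HIT. Cache (LRU->MRU): [elk grape lemon]
  10. access cow: MISS. Cache (LRU->MRU): [elk grape lemon cow]
  11. access elk: HIT. Cache (LRU->MRU): [grape lemon cow elk]
  12. access lemon: HIT. Cache (LRU->MRU): [grape cow elk lemon]
  13. access grape: HIT. Cache (LRU->MRU): [cow elk lemon grape]
  14. access yak: MISS. Cache (LRU->MRU): [cow elk lemon grape yak]
  15. access mango: MISS, evict cow. Cache (LRU->MRU): [elk lemon grape yak mango]
  16. access grape: HIT. Cache (LRU->MRU): [elk lemon yak mango grape]
  17. access yak: HIT. Cache (LRU->MRU): [elk lemon mango grape yak]
  18. access mango: HIT. Cache (LRU->MRU): [elk lemon grape yak mango]
  19. access yak: HIT. Cache (LRU->MRU): [elk lemon grape mango yak]
  20. access fox: MISS, evict elk. Cache (LRU->MRU): [lemon grape mango yak fox]
  21. access cow: MISS, evict lemon. Cache (LRU->MRU): [grape mango yak fox cow]
  22. access yak: HIT. Cache (LRU->MRU): [grape mango fox cow yak]
  23. access fox: HIT. Cache (LRU->MRU): [grape mango cow yak fox]
  24. access cow: HIT. Cache (LRU->MRU): [grape mango yak fox cow]
  25. access grape: HIT. Cache (LRU->MRU): [mango yak fox cow grape]
  26. access fox: HIT. Cache (LRU->MRU): [mango yak cow grape fox]
  27. access yak: HIT. Cache (LRU->MRU): [mango cow grape fox yak]
  28. access grape: HIT. Cache (LRU->MRU): [mango cow fox yak grape]
  29. access grape: HIT. Cache (LRU->MRU): [mango cow fox yak grape]
  30. access elk: MISS, evict mango. Cache (LRU->MRU): [cow fox yak grape elk]
Total: 21 hits, 9 misses, 4 evictions

Answer: 4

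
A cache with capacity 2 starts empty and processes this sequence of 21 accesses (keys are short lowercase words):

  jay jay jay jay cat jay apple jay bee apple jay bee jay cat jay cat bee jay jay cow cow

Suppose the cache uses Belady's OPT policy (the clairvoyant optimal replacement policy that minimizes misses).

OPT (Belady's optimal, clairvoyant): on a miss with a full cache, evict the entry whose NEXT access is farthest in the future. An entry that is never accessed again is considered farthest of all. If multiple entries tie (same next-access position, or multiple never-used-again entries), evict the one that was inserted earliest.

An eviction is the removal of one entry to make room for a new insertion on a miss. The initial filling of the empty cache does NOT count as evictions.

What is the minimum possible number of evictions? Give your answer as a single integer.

OPT (Belady) simulation (capacity=2):
  1. access jay: MISS. Cache: [jay]
  2. access jay: HIT. Next use of jay: step 3. Cache: [jay]
  3. access jay: HIT. Next use of jay: step 4. Cache: [jay]
  4. access jay: HIT. Next use of jay: step 6. Cache: [jay]
  5. access cat: MISS. Cache: [jay cat]
  6. access jay: HIT. Next use of jay: step 8. Cache: [jay cat]
  7. access apple: MISS, evict cat (next use: step 14). Cache: [jay apple]
  8. access jay: HIT. Next use of jay: step 11. Cache: [jay apple]
  9. access bee: MISS, evict jay (next use: step 11). Cache: [apple bee]
  10. access apple: HIT. Next use of apple: never. Cache: [apple bee]
  11. access jay: MISS, evict apple (next use: never). Cache: [bee jay]
  12. access bee: HIT. Next use of bee: step 17. Cache: [bee jay]
  13. access jay: HIT. Next use of jay: step 15. Cache: [bee jay]
  14. access cat: MISS, evict bee (next use: step 17). Cache: [jay cat]
  15. access jay: HIT. Next use of jay: step 18. Cache: [jay cat]
  16. access cat: HIT. Next use of cat: never. Cache: [jay cat]
  17. access bee: MISS, evict cat (next use: never). Cache: [jay bee]
  18. access jay: HIT. Next use of jay: step 19. Cache: [jay bee]
  19. access jay: HIT. Next use of jay: never. Cache: [jay bee]
  20. access cow: MISS, evict jay (next use: never). Cache: [bee cow]
  21. access cow: HIT. Next use of cow: never. Cache: [bee cow]
Total: 13 hits, 8 misses, 6 evictions

Answer: 6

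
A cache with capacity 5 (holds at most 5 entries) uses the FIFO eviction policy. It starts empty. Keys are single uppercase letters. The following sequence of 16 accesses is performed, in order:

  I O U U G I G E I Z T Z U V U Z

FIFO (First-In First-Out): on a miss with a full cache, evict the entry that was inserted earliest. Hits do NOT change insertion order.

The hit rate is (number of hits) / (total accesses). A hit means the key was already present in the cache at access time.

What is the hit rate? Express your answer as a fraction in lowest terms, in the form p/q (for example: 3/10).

FIFO simulation (capacity=5):
  1. access I: MISS. Cache (old->new): [I]
  2. access O: MISS. Cache (old->new): [I O]
  3. access U: MISS. Cache (old->new): [I O U]
  4. access U: HIT. Cache (old->new): [I O U]
  5. access G: MISS. Cache (old->new): [I O U G]
  6. access I: HIT. Cache (old->new): [I O U G]
  7. access G: HIT. Cache (old->new): [I O U G]
  8. access E: MISS. Cache (old->new): [I O U G E]
  9. access I: HIT. Cache (old->new): [I O U G E]
  10. access Z: MISS, evict I. Cache (old->new): [O U G E Z]
  11. access T: MISS, evict O. Cache (old->new): [U G E Z T]
  12. access Z: HIT. Cache (old->new): [U G E Z T]
  13. access U: HIT. Cache (old->new): [U G E Z T]
  14. access V: MISS, evict U. Cache (old->new): [G E Z T V]
  15. access U: MISS, evict G. Cache (old->new): [E Z T V U]
  16. access Z: HIT. Cache (old->new): [E Z T V U]
Total: 7 hits, 9 misses, 4 evictions

Hit rate = 7/16

Answer: 7/16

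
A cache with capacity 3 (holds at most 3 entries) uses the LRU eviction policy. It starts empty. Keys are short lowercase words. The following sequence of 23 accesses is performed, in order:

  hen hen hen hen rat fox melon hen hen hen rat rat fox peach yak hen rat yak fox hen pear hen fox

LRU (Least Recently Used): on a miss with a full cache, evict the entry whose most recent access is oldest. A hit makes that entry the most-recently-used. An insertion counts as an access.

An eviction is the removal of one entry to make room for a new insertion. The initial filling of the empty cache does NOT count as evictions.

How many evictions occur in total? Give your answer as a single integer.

LRU simulation (capacity=3):
  1. access hen: MISS. Cache (LRU->MRU): [hen]
  2. access hen: HIT. Cache (LRU->MRU): [hen]
  3. access hen: HIT. Cache (LRU->MRU): [hen]
  4. access hen: HIT. Cache (LRU->MRU): [hen]
  5. access rat: MISS. Cache (LRU->MRU): [hen rat]
  6. access fox: MISS. Cache (LRU->MRU): [hen rat fox]
  7. access melon: MISS, evict hen. Cache (LRU->MRU): [rat fox melon]
  8. access hen: MISS, evict rat. Cache (LRU->MRU): [fox melon hen]
  9. access hen: HIT. Cache (LRU->MRU): [fox melon hen]
  10. access hen: HIT. Cache (LRU->MRU): [fox melon hen]
  11. access rat: MISS, evict fox. Cache (LRU->MRU): [melon hen rat]
  12. access rat: HIT. Cache (LRU->MRU): [melon hen rat]
  13. access fox: MISS, evict melon. Cache (LRU->MRU): [hen rat fox]
  14. access peach: MISS, evict hen. Cache (LRU->MRU): [rat fox peach]
  15. access yak: MISS, evict rat. Cache (LRU->MRU): [fox peach yak]
  16. access hen: MISS, evict fox. Cache (LRU->MRU): [peach yak hen]
  17. access rat: MISS, evict peach. Cache (LRU->MRU): [yak hen rat]
  18. access yak: HIT. Cache (LRU->MRU): [hen rat yak]
  19. access fox: MISS, evict hen. Cache (LRU->MRU): [rat yak fox]
  20. access hen: MISS, evict rat. Cache (LRU->MRU): [yak fox hen]
  21. access pear: MISS, evict yak. Cache (LRU->MRU): [fox hen pear]
  22. access hen: HIT. Cache (LRU->MRU): [fox pear hen]
  23. access fox: HIT. Cache (LRU->MRU): [pear hen fox]
Total: 9 hits, 14 misses, 11 evictions

Answer: 11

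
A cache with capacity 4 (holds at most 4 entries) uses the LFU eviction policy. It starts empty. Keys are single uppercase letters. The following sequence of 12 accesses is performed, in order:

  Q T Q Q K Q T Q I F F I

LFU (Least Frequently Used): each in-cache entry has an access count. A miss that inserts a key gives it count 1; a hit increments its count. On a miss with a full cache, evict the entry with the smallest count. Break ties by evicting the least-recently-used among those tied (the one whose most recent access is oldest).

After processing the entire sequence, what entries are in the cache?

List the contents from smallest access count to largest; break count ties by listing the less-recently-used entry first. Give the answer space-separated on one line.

Answer: T F I Q

Derivation:
LFU simulation (capacity=4):
  1. access Q: MISS. Cache: [Q(c=1)]
  2. access T: MISS. Cache: [Q(c=1) T(c=1)]
  3. access Q: HIT, count now 2. Cache: [T(c=1) Q(c=2)]
  4. access Q: HIT, count now 3. Cache: [T(c=1) Q(c=3)]
  5. access K: MISS. Cache: [T(c=1) K(c=1) Q(c=3)]
  6. access Q: HIT, count now 4. Cache: [T(c=1) K(c=1) Q(c=4)]
  7. access T: HIT, count now 2. Cache: [K(c=1) T(c=2) Q(c=4)]
  8. access Q: HIT, count now 5. Cache: [K(c=1) T(c=2) Q(c=5)]
  9. access I: MISS. Cache: [K(c=1) I(c=1) T(c=2) Q(c=5)]
  10. access F: MISS, evict K(c=1). Cache: [I(c=1) F(c=1) T(c=2) Q(c=5)]
  11. access F: HIT, count now 2. Cache: [I(c=1) T(c=2) F(c=2) Q(c=5)]
  12. access I: HIT, count now 2. Cache: [T(c=2) F(c=2) I(c=2) Q(c=5)]
Total: 7 hits, 5 misses, 1 evictions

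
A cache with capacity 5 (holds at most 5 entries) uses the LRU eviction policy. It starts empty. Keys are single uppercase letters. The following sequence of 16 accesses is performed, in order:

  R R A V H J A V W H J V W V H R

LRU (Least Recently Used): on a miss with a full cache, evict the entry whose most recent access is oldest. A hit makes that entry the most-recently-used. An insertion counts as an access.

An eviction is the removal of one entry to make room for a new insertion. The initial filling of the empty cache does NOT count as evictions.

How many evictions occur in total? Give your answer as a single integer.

LRU simulation (capacity=5):
  1. access R: MISS. Cache (LRU->MRU): [R]
  2. access R: HIT. Cache (LRU->MRU): [R]
  3. access A: MISS. Cache (LRU->MRU): [R A]
  4. access V: MISS. Cache (LRU->MRU): [R A V]
  5. access H: MISS. Cache (LRU->MRU): [R A V H]
  6. access J: MISS. Cache (LRU->MRU): [R A V H J]
  7. access A: HIT. Cache (LRU->MRU): [R V H J A]
  8. access V: HIT. Cache (LRU->MRU): [R H J A V]
  9. access W: MISS, evict R. Cache (LRU->MRU): [H J A V W]
  10. access H: HIT. Cache (LRU->MRU): [J A V W H]
  11. access J: HIT. Cache (LRU->MRU): [A V W H J]
  12. access V: HIT. Cache (LRU->MRU): [A W H J V]
  13. access W: HIT. Cache (LRU->MRU): [A H J V W]
  14. access V: HIT. Cache (LRU->MRU): [A H J W V]
  15. access H: HIT. Cache (LRU->MRU): [A J W V H]
  16. access R: MISS, evict A. Cache (LRU->MRU): [J W V H R]
Total: 9 hits, 7 misses, 2 evictions

Answer: 2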